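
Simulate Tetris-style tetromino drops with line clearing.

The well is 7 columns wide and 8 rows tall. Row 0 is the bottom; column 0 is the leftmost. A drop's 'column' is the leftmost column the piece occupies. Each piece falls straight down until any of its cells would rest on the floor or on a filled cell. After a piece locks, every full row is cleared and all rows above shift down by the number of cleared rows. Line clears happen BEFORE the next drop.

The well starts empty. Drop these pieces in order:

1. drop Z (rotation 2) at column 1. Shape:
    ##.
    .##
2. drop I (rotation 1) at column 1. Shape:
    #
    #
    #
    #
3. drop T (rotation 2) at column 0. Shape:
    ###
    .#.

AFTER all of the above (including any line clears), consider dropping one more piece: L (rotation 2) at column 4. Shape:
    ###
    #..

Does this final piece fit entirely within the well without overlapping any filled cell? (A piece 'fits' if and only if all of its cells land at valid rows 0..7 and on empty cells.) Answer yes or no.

Answer: yes

Derivation:
Drop 1: Z rot2 at col 1 lands with bottom-row=0; cleared 0 line(s) (total 0); column heights now [0 2 2 1 0 0 0], max=2
Drop 2: I rot1 at col 1 lands with bottom-row=2; cleared 0 line(s) (total 0); column heights now [0 6 2 1 0 0 0], max=6
Drop 3: T rot2 at col 0 lands with bottom-row=6; cleared 0 line(s) (total 0); column heights now [8 8 8 1 0 0 0], max=8
Test piece L rot2 at col 4 (width 3): heights before test = [8 8 8 1 0 0 0]; fits = True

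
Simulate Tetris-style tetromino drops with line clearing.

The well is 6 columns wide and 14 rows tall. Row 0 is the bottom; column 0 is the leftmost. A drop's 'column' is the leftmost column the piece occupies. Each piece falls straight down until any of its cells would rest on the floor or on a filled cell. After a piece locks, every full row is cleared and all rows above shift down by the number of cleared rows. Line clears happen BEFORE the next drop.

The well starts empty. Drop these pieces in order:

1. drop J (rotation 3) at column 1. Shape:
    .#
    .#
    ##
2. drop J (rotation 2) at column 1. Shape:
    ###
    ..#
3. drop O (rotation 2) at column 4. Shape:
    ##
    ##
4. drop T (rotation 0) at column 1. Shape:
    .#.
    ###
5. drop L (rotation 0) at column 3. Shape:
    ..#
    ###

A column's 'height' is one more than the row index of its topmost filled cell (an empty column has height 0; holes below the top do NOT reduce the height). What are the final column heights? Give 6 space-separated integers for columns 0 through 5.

Drop 1: J rot3 at col 1 lands with bottom-row=0; cleared 0 line(s) (total 0); column heights now [0 1 3 0 0 0], max=3
Drop 2: J rot2 at col 1 lands with bottom-row=2; cleared 0 line(s) (total 0); column heights now [0 4 4 4 0 0], max=4
Drop 3: O rot2 at col 4 lands with bottom-row=0; cleared 0 line(s) (total 0); column heights now [0 4 4 4 2 2], max=4
Drop 4: T rot0 at col 1 lands with bottom-row=4; cleared 0 line(s) (total 0); column heights now [0 5 6 5 2 2], max=6
Drop 5: L rot0 at col 3 lands with bottom-row=5; cleared 0 line(s) (total 0); column heights now [0 5 6 6 6 7], max=7

Answer: 0 5 6 6 6 7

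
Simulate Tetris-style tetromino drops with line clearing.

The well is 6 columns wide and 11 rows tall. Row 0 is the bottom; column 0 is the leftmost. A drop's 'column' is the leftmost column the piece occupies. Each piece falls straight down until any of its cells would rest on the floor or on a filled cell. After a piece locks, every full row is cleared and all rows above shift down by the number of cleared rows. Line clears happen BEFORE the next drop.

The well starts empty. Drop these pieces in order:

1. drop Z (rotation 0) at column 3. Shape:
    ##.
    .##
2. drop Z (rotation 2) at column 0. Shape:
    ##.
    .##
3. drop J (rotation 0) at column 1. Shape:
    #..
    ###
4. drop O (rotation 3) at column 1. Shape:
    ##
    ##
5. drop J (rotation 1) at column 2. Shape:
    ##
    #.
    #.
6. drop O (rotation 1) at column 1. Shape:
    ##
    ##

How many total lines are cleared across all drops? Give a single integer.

Drop 1: Z rot0 at col 3 lands with bottom-row=0; cleared 0 line(s) (total 0); column heights now [0 0 0 2 2 1], max=2
Drop 2: Z rot2 at col 0 lands with bottom-row=0; cleared 0 line(s) (total 0); column heights now [2 2 1 2 2 1], max=2
Drop 3: J rot0 at col 1 lands with bottom-row=2; cleared 0 line(s) (total 0); column heights now [2 4 3 3 2 1], max=4
Drop 4: O rot3 at col 1 lands with bottom-row=4; cleared 0 line(s) (total 0); column heights now [2 6 6 3 2 1], max=6
Drop 5: J rot1 at col 2 lands with bottom-row=6; cleared 0 line(s) (total 0); column heights now [2 6 9 9 2 1], max=9
Drop 6: O rot1 at col 1 lands with bottom-row=9; cleared 0 line(s) (total 0); column heights now [2 11 11 9 2 1], max=11

Answer: 0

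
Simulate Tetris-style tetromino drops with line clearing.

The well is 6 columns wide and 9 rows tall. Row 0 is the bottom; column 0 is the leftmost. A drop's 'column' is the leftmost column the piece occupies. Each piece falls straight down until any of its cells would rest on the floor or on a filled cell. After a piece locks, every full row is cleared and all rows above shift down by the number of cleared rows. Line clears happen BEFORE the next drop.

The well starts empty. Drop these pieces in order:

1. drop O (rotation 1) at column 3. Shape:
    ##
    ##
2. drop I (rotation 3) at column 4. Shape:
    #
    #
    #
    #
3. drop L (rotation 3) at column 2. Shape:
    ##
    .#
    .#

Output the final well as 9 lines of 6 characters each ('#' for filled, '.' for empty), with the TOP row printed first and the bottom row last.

Answer: ......
......
......
....#.
..###.
...##.
...##.
...##.
...##.

Derivation:
Drop 1: O rot1 at col 3 lands with bottom-row=0; cleared 0 line(s) (total 0); column heights now [0 0 0 2 2 0], max=2
Drop 2: I rot3 at col 4 lands with bottom-row=2; cleared 0 line(s) (total 0); column heights now [0 0 0 2 6 0], max=6
Drop 3: L rot3 at col 2 lands with bottom-row=2; cleared 0 line(s) (total 0); column heights now [0 0 5 5 6 0], max=6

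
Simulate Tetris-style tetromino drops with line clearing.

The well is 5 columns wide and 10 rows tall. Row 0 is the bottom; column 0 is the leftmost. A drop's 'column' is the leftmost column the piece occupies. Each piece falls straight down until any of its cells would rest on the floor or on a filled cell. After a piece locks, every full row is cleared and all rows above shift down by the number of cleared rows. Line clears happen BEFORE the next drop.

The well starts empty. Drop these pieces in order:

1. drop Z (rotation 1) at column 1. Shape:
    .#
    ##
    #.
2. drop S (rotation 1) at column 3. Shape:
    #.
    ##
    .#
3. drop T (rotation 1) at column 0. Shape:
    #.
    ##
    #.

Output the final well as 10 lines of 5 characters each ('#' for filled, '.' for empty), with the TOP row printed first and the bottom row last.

Answer: .....
.....
.....
.....
.....
.....
.....
#....
####.
.#..#

Derivation:
Drop 1: Z rot1 at col 1 lands with bottom-row=0; cleared 0 line(s) (total 0); column heights now [0 2 3 0 0], max=3
Drop 2: S rot1 at col 3 lands with bottom-row=0; cleared 0 line(s) (total 0); column heights now [0 2 3 3 2], max=3
Drop 3: T rot1 at col 0 lands with bottom-row=1; cleared 1 line(s) (total 1); column heights now [3 2 2 2 1], max=3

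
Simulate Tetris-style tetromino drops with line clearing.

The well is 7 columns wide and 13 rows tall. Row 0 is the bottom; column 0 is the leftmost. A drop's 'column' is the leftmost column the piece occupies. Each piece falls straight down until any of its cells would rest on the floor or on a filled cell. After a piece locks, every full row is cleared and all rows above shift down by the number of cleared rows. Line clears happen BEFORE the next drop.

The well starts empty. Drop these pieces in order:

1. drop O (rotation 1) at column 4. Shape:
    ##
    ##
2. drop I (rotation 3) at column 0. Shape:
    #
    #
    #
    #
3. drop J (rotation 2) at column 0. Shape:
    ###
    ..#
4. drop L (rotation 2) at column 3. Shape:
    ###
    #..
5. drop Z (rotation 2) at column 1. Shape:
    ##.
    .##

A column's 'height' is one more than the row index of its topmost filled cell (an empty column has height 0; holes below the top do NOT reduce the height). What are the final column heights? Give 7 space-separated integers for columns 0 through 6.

Drop 1: O rot1 at col 4 lands with bottom-row=0; cleared 0 line(s) (total 0); column heights now [0 0 0 0 2 2 0], max=2
Drop 2: I rot3 at col 0 lands with bottom-row=0; cleared 0 line(s) (total 0); column heights now [4 0 0 0 2 2 0], max=4
Drop 3: J rot2 at col 0 lands with bottom-row=3; cleared 0 line(s) (total 0); column heights now [5 5 5 0 2 2 0], max=5
Drop 4: L rot2 at col 3 lands with bottom-row=1; cleared 0 line(s) (total 0); column heights now [5 5 5 3 3 3 0], max=5
Drop 5: Z rot2 at col 1 lands with bottom-row=5; cleared 0 line(s) (total 0); column heights now [5 7 7 6 3 3 0], max=7

Answer: 5 7 7 6 3 3 0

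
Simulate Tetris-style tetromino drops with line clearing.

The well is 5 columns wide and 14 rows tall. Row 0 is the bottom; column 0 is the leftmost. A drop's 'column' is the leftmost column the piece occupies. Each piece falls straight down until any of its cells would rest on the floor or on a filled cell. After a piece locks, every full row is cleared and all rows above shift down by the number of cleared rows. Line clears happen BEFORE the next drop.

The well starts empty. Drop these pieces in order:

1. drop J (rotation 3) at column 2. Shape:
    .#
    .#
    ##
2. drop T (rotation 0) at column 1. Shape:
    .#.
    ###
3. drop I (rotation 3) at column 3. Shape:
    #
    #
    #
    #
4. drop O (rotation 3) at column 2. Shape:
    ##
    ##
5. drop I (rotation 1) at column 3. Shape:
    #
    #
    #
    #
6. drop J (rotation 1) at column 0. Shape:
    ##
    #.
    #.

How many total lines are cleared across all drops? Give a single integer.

Answer: 0

Derivation:
Drop 1: J rot3 at col 2 lands with bottom-row=0; cleared 0 line(s) (total 0); column heights now [0 0 1 3 0], max=3
Drop 2: T rot0 at col 1 lands with bottom-row=3; cleared 0 line(s) (total 0); column heights now [0 4 5 4 0], max=5
Drop 3: I rot3 at col 3 lands with bottom-row=4; cleared 0 line(s) (total 0); column heights now [0 4 5 8 0], max=8
Drop 4: O rot3 at col 2 lands with bottom-row=8; cleared 0 line(s) (total 0); column heights now [0 4 10 10 0], max=10
Drop 5: I rot1 at col 3 lands with bottom-row=10; cleared 0 line(s) (total 0); column heights now [0 4 10 14 0], max=14
Drop 6: J rot1 at col 0 lands with bottom-row=2; cleared 0 line(s) (total 0); column heights now [5 5 10 14 0], max=14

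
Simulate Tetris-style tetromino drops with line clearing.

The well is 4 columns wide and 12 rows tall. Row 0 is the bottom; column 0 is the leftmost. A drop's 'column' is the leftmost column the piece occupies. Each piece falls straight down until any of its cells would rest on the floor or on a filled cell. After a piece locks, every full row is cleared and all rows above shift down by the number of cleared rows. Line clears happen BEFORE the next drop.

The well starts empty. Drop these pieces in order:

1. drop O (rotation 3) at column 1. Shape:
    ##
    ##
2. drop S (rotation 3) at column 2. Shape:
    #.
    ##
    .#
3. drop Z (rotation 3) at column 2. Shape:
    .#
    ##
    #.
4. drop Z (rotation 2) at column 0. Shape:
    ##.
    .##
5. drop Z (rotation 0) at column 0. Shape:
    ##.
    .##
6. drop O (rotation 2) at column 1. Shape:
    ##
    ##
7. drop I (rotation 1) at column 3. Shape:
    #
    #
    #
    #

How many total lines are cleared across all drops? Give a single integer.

Answer: 0

Derivation:
Drop 1: O rot3 at col 1 lands with bottom-row=0; cleared 0 line(s) (total 0); column heights now [0 2 2 0], max=2
Drop 2: S rot3 at col 2 lands with bottom-row=1; cleared 0 line(s) (total 0); column heights now [0 2 4 3], max=4
Drop 3: Z rot3 at col 2 lands with bottom-row=4; cleared 0 line(s) (total 0); column heights now [0 2 6 7], max=7
Drop 4: Z rot2 at col 0 lands with bottom-row=6; cleared 0 line(s) (total 0); column heights now [8 8 7 7], max=8
Drop 5: Z rot0 at col 0 lands with bottom-row=8; cleared 0 line(s) (total 0); column heights now [10 10 9 7], max=10
Drop 6: O rot2 at col 1 lands with bottom-row=10; cleared 0 line(s) (total 0); column heights now [10 12 12 7], max=12
Drop 7: I rot1 at col 3 lands with bottom-row=7; cleared 0 line(s) (total 0); column heights now [10 12 12 11], max=12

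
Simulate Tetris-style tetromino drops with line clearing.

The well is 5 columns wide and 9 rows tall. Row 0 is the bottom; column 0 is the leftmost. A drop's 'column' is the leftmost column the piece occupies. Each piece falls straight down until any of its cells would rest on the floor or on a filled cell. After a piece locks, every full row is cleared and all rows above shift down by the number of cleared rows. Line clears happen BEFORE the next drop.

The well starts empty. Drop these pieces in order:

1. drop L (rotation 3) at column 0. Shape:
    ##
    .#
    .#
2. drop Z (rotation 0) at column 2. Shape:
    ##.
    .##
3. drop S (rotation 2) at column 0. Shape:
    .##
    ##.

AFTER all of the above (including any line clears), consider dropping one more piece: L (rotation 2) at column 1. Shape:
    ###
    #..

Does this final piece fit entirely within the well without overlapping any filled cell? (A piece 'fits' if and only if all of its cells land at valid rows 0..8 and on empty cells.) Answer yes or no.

Answer: yes

Derivation:
Drop 1: L rot3 at col 0 lands with bottom-row=0; cleared 0 line(s) (total 0); column heights now [3 3 0 0 0], max=3
Drop 2: Z rot0 at col 2 lands with bottom-row=0; cleared 0 line(s) (total 0); column heights now [3 3 2 2 1], max=3
Drop 3: S rot2 at col 0 lands with bottom-row=3; cleared 0 line(s) (total 0); column heights now [4 5 5 2 1], max=5
Test piece L rot2 at col 1 (width 3): heights before test = [4 5 5 2 1]; fits = True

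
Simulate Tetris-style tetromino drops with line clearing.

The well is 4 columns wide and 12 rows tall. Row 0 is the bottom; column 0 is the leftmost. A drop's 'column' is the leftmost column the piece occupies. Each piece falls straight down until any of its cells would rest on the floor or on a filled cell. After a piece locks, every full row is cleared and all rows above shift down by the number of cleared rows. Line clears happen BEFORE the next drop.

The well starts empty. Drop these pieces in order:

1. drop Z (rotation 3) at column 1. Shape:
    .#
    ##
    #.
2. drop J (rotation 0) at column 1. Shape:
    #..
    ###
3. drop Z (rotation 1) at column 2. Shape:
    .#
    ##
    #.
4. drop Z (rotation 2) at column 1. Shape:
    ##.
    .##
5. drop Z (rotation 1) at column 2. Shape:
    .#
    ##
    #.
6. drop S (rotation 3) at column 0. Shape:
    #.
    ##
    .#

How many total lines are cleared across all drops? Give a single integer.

Drop 1: Z rot3 at col 1 lands with bottom-row=0; cleared 0 line(s) (total 0); column heights now [0 2 3 0], max=3
Drop 2: J rot0 at col 1 lands with bottom-row=3; cleared 0 line(s) (total 0); column heights now [0 5 4 4], max=5
Drop 3: Z rot1 at col 2 lands with bottom-row=4; cleared 0 line(s) (total 0); column heights now [0 5 6 7], max=7
Drop 4: Z rot2 at col 1 lands with bottom-row=7; cleared 0 line(s) (total 0); column heights now [0 9 9 8], max=9
Drop 5: Z rot1 at col 2 lands with bottom-row=9; cleared 0 line(s) (total 0); column heights now [0 9 11 12], max=12
Drop 6: S rot3 at col 0 lands with bottom-row=9; cleared 1 line(s) (total 1); column heights now [11 10 10 11], max=11

Answer: 1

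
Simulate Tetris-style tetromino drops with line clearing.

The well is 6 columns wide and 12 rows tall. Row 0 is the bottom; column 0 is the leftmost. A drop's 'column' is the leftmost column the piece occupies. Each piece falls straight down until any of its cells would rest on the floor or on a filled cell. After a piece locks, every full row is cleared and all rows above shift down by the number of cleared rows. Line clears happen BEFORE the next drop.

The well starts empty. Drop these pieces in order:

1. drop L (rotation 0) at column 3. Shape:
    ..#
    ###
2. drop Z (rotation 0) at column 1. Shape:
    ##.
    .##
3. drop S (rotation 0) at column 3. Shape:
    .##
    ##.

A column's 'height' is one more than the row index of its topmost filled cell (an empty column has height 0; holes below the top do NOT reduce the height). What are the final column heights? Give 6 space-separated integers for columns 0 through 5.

Drop 1: L rot0 at col 3 lands with bottom-row=0; cleared 0 line(s) (total 0); column heights now [0 0 0 1 1 2], max=2
Drop 2: Z rot0 at col 1 lands with bottom-row=1; cleared 0 line(s) (total 0); column heights now [0 3 3 2 1 2], max=3
Drop 3: S rot0 at col 3 lands with bottom-row=2; cleared 0 line(s) (total 0); column heights now [0 3 3 3 4 4], max=4

Answer: 0 3 3 3 4 4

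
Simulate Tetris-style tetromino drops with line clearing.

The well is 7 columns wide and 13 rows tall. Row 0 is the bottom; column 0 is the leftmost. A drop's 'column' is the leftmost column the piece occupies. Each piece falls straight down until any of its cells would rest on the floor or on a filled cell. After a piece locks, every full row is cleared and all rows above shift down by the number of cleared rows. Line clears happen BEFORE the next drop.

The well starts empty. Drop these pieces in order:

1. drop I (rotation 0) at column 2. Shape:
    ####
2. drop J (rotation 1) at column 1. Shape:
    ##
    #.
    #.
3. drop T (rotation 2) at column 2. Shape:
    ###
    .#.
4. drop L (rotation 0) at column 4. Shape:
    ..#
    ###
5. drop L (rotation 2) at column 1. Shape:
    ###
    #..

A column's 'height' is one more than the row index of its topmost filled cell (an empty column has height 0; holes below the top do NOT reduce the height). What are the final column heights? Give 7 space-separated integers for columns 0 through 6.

Drop 1: I rot0 at col 2 lands with bottom-row=0; cleared 0 line(s) (total 0); column heights now [0 0 1 1 1 1 0], max=1
Drop 2: J rot1 at col 1 lands with bottom-row=0; cleared 0 line(s) (total 0); column heights now [0 3 3 1 1 1 0], max=3
Drop 3: T rot2 at col 2 lands with bottom-row=2; cleared 0 line(s) (total 0); column heights now [0 3 4 4 4 1 0], max=4
Drop 4: L rot0 at col 4 lands with bottom-row=4; cleared 0 line(s) (total 0); column heights now [0 3 4 4 5 5 6], max=6
Drop 5: L rot2 at col 1 lands with bottom-row=3; cleared 0 line(s) (total 0); column heights now [0 5 5 5 5 5 6], max=6

Answer: 0 5 5 5 5 5 6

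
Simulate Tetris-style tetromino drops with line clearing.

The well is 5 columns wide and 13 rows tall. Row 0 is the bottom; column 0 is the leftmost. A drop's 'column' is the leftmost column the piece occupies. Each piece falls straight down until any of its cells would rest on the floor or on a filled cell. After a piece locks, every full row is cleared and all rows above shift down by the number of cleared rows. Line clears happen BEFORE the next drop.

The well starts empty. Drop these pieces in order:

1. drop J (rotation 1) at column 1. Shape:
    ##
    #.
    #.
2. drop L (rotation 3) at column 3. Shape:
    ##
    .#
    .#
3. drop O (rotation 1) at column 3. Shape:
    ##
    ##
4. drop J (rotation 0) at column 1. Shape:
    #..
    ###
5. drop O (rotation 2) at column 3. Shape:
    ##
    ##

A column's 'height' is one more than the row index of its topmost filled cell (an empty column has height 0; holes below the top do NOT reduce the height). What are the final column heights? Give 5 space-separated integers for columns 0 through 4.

Answer: 0 7 6 8 8

Derivation:
Drop 1: J rot1 at col 1 lands with bottom-row=0; cleared 0 line(s) (total 0); column heights now [0 3 3 0 0], max=3
Drop 2: L rot3 at col 3 lands with bottom-row=0; cleared 0 line(s) (total 0); column heights now [0 3 3 3 3], max=3
Drop 3: O rot1 at col 3 lands with bottom-row=3; cleared 0 line(s) (total 0); column heights now [0 3 3 5 5], max=5
Drop 4: J rot0 at col 1 lands with bottom-row=5; cleared 0 line(s) (total 0); column heights now [0 7 6 6 5], max=7
Drop 5: O rot2 at col 3 lands with bottom-row=6; cleared 0 line(s) (total 0); column heights now [0 7 6 8 8], max=8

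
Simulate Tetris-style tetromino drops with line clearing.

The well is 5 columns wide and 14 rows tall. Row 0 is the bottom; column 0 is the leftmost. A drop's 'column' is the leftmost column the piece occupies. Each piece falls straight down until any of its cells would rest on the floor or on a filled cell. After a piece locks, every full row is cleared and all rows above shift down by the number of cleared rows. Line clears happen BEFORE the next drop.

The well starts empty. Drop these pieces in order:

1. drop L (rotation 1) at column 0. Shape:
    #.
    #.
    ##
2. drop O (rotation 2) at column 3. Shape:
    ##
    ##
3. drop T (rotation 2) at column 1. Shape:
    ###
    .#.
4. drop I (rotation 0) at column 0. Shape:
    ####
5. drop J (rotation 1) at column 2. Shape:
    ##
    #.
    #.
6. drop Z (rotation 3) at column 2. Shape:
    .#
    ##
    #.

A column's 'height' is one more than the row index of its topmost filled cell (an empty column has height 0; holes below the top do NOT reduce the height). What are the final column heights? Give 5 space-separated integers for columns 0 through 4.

Answer: 4 4 9 10 2

Derivation:
Drop 1: L rot1 at col 0 lands with bottom-row=0; cleared 0 line(s) (total 0); column heights now [3 1 0 0 0], max=3
Drop 2: O rot2 at col 3 lands with bottom-row=0; cleared 0 line(s) (total 0); column heights now [3 1 0 2 2], max=3
Drop 3: T rot2 at col 1 lands with bottom-row=1; cleared 0 line(s) (total 0); column heights now [3 3 3 3 2], max=3
Drop 4: I rot0 at col 0 lands with bottom-row=3; cleared 0 line(s) (total 0); column heights now [4 4 4 4 2], max=4
Drop 5: J rot1 at col 2 lands with bottom-row=4; cleared 0 line(s) (total 0); column heights now [4 4 7 7 2], max=7
Drop 6: Z rot3 at col 2 lands with bottom-row=7; cleared 0 line(s) (total 0); column heights now [4 4 9 10 2], max=10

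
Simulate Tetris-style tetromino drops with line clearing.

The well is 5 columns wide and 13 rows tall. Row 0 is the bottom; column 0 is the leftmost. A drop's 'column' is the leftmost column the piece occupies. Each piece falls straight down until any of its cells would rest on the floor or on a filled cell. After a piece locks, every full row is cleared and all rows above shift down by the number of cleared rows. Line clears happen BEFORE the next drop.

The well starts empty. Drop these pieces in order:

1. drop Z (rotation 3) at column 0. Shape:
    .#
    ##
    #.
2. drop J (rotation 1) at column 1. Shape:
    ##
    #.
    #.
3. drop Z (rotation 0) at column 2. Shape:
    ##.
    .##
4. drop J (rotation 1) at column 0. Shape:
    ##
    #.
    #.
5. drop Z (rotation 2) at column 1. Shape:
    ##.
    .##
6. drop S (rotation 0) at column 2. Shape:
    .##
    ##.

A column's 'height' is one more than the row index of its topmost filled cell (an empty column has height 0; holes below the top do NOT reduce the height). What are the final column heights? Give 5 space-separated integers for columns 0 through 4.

Answer: 6 8 9 10 10

Derivation:
Drop 1: Z rot3 at col 0 lands with bottom-row=0; cleared 0 line(s) (total 0); column heights now [2 3 0 0 0], max=3
Drop 2: J rot1 at col 1 lands with bottom-row=3; cleared 0 line(s) (total 0); column heights now [2 6 6 0 0], max=6
Drop 3: Z rot0 at col 2 lands with bottom-row=5; cleared 0 line(s) (total 0); column heights now [2 6 7 7 6], max=7
Drop 4: J rot1 at col 0 lands with bottom-row=4; cleared 1 line(s) (total 1); column heights now [6 6 6 6 0], max=6
Drop 5: Z rot2 at col 1 lands with bottom-row=6; cleared 0 line(s) (total 1); column heights now [6 8 8 7 0], max=8
Drop 6: S rot0 at col 2 lands with bottom-row=8; cleared 0 line(s) (total 1); column heights now [6 8 9 10 10], max=10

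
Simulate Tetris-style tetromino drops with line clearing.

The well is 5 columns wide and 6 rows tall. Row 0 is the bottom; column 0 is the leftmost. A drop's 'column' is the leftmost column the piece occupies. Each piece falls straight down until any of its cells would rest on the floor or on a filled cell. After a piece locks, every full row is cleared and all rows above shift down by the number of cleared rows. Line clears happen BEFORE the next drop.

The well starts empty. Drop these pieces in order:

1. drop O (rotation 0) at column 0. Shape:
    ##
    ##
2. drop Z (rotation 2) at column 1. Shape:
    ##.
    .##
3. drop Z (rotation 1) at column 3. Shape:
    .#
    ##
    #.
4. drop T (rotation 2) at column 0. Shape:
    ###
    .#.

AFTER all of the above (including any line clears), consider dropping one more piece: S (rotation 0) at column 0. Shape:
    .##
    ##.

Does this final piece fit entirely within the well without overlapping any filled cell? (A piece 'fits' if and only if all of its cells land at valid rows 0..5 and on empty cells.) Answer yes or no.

Answer: no

Derivation:
Drop 1: O rot0 at col 0 lands with bottom-row=0; cleared 0 line(s) (total 0); column heights now [2 2 0 0 0], max=2
Drop 2: Z rot2 at col 1 lands with bottom-row=1; cleared 0 line(s) (total 0); column heights now [2 3 3 2 0], max=3
Drop 3: Z rot1 at col 3 lands with bottom-row=2; cleared 0 line(s) (total 0); column heights now [2 3 3 4 5], max=5
Drop 4: T rot2 at col 0 lands with bottom-row=3; cleared 0 line(s) (total 0); column heights now [5 5 5 4 5], max=5
Test piece S rot0 at col 0 (width 3): heights before test = [5 5 5 4 5]; fits = False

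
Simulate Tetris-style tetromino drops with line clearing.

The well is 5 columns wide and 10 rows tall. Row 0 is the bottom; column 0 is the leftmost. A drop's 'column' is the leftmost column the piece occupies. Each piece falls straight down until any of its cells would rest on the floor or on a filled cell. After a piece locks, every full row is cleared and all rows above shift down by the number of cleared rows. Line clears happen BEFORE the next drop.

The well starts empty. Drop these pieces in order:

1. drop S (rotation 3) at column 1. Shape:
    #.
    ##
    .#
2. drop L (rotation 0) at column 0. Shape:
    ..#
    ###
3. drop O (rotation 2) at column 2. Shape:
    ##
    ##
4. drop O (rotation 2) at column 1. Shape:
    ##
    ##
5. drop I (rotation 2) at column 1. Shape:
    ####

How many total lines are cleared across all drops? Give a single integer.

Drop 1: S rot3 at col 1 lands with bottom-row=0; cleared 0 line(s) (total 0); column heights now [0 3 2 0 0], max=3
Drop 2: L rot0 at col 0 lands with bottom-row=3; cleared 0 line(s) (total 0); column heights now [4 4 5 0 0], max=5
Drop 3: O rot2 at col 2 lands with bottom-row=5; cleared 0 line(s) (total 0); column heights now [4 4 7 7 0], max=7
Drop 4: O rot2 at col 1 lands with bottom-row=7; cleared 0 line(s) (total 0); column heights now [4 9 9 7 0], max=9
Drop 5: I rot2 at col 1 lands with bottom-row=9; cleared 0 line(s) (total 0); column heights now [4 10 10 10 10], max=10

Answer: 0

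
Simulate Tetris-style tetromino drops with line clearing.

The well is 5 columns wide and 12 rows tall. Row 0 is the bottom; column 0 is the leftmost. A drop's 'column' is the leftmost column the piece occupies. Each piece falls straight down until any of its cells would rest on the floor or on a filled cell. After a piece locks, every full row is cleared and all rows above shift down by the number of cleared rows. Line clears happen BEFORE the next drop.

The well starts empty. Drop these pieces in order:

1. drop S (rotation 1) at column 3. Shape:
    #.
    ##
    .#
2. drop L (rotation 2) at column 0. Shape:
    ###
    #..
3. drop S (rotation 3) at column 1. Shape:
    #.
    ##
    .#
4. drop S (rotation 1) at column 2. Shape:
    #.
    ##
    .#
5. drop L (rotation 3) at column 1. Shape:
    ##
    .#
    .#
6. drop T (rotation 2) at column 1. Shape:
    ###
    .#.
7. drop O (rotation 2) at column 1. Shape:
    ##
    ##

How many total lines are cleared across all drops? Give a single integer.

Answer: 1

Derivation:
Drop 1: S rot1 at col 3 lands with bottom-row=0; cleared 0 line(s) (total 0); column heights now [0 0 0 3 2], max=3
Drop 2: L rot2 at col 0 lands with bottom-row=0; cleared 1 line(s) (total 1); column heights now [1 0 0 2 1], max=2
Drop 3: S rot3 at col 1 lands with bottom-row=0; cleared 0 line(s) (total 1); column heights now [1 3 2 2 1], max=3
Drop 4: S rot1 at col 2 lands with bottom-row=2; cleared 0 line(s) (total 1); column heights now [1 3 5 4 1], max=5
Drop 5: L rot3 at col 1 lands with bottom-row=5; cleared 0 line(s) (total 1); column heights now [1 8 8 4 1], max=8
Drop 6: T rot2 at col 1 lands with bottom-row=8; cleared 0 line(s) (total 1); column heights now [1 10 10 10 1], max=10
Drop 7: O rot2 at col 1 lands with bottom-row=10; cleared 0 line(s) (total 1); column heights now [1 12 12 10 1], max=12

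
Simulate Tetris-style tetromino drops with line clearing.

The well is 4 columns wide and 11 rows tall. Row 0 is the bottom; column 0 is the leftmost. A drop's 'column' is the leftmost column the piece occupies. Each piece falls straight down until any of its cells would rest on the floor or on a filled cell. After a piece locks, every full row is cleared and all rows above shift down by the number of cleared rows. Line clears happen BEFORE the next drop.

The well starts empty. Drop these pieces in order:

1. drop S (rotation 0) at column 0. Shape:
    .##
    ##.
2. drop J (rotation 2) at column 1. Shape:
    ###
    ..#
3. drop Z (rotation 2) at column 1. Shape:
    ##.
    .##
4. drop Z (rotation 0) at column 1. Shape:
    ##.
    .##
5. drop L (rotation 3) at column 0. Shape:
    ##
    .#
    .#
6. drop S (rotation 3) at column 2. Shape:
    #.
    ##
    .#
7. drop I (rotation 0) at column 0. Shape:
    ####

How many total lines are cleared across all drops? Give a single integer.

Drop 1: S rot0 at col 0 lands with bottom-row=0; cleared 0 line(s) (total 0); column heights now [1 2 2 0], max=2
Drop 2: J rot2 at col 1 lands with bottom-row=1; cleared 0 line(s) (total 0); column heights now [1 3 3 3], max=3
Drop 3: Z rot2 at col 1 lands with bottom-row=3; cleared 0 line(s) (total 0); column heights now [1 5 5 4], max=5
Drop 4: Z rot0 at col 1 lands with bottom-row=5; cleared 0 line(s) (total 0); column heights now [1 7 7 6], max=7
Drop 5: L rot3 at col 0 lands with bottom-row=7; cleared 0 line(s) (total 0); column heights now [10 10 7 6], max=10
Drop 6: S rot3 at col 2 lands with bottom-row=6; cleared 0 line(s) (total 0); column heights now [10 10 9 8], max=10
Drop 7: I rot0 at col 0 lands with bottom-row=10; cleared 1 line(s) (total 1); column heights now [10 10 9 8], max=10

Answer: 1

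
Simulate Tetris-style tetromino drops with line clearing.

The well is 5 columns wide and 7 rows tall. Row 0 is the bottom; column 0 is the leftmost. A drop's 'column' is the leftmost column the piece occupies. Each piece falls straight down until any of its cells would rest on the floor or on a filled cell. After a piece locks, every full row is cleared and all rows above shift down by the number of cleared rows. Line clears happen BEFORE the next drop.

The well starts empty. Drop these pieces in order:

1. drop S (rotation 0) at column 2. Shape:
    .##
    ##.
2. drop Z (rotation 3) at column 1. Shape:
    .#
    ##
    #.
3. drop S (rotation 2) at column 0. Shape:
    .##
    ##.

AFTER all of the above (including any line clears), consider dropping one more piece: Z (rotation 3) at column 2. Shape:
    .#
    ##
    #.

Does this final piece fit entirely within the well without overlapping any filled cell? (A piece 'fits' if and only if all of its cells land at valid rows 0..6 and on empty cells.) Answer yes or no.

Drop 1: S rot0 at col 2 lands with bottom-row=0; cleared 0 line(s) (total 0); column heights now [0 0 1 2 2], max=2
Drop 2: Z rot3 at col 1 lands with bottom-row=0; cleared 0 line(s) (total 0); column heights now [0 2 3 2 2], max=3
Drop 3: S rot2 at col 0 lands with bottom-row=2; cleared 0 line(s) (total 0); column heights now [3 4 4 2 2], max=4
Test piece Z rot3 at col 2 (width 2): heights before test = [3 4 4 2 2]; fits = True

Answer: yes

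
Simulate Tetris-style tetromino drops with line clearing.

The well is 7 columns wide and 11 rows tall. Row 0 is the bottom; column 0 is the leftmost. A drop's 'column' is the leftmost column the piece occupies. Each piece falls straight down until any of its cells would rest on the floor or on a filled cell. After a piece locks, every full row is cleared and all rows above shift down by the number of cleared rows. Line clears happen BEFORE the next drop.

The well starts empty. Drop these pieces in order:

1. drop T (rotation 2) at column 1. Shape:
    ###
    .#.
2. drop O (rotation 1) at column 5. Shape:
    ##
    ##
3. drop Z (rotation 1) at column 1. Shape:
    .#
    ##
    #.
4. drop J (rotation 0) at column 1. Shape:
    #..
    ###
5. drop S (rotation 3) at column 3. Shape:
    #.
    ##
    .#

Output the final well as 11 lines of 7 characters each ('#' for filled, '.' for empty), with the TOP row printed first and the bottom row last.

Drop 1: T rot2 at col 1 lands with bottom-row=0; cleared 0 line(s) (total 0); column heights now [0 2 2 2 0 0 0], max=2
Drop 2: O rot1 at col 5 lands with bottom-row=0; cleared 0 line(s) (total 0); column heights now [0 2 2 2 0 2 2], max=2
Drop 3: Z rot1 at col 1 lands with bottom-row=2; cleared 0 line(s) (total 0); column heights now [0 4 5 2 0 2 2], max=5
Drop 4: J rot0 at col 1 lands with bottom-row=5; cleared 0 line(s) (total 0); column heights now [0 7 6 6 0 2 2], max=7
Drop 5: S rot3 at col 3 lands with bottom-row=5; cleared 0 line(s) (total 0); column heights now [0 7 6 8 7 2 2], max=8

Answer: .......
.......
.......
...#...
.#.##..
.####..
..#....
.##....
.#.....
.###.##
..#..##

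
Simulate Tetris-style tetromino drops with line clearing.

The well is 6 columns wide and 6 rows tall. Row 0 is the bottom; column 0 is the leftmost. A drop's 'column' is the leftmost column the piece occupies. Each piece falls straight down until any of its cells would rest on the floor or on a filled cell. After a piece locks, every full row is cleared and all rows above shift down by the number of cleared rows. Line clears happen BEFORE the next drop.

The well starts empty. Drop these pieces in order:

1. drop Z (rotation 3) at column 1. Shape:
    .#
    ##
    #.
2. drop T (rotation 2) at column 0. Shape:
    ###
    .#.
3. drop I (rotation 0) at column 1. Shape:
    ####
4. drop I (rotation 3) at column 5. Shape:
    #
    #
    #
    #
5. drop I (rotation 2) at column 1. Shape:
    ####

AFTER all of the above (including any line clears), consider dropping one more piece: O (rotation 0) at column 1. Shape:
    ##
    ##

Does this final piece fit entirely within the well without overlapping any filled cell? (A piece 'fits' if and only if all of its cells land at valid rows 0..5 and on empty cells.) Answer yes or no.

Drop 1: Z rot3 at col 1 lands with bottom-row=0; cleared 0 line(s) (total 0); column heights now [0 2 3 0 0 0], max=3
Drop 2: T rot2 at col 0 lands with bottom-row=2; cleared 0 line(s) (total 0); column heights now [4 4 4 0 0 0], max=4
Drop 3: I rot0 at col 1 lands with bottom-row=4; cleared 0 line(s) (total 0); column heights now [4 5 5 5 5 0], max=5
Drop 4: I rot3 at col 5 lands with bottom-row=0; cleared 0 line(s) (total 0); column heights now [4 5 5 5 5 4], max=5
Drop 5: I rot2 at col 1 lands with bottom-row=5; cleared 0 line(s) (total 0); column heights now [4 6 6 6 6 4], max=6
Test piece O rot0 at col 1 (width 2): heights before test = [4 6 6 6 6 4]; fits = False

Answer: no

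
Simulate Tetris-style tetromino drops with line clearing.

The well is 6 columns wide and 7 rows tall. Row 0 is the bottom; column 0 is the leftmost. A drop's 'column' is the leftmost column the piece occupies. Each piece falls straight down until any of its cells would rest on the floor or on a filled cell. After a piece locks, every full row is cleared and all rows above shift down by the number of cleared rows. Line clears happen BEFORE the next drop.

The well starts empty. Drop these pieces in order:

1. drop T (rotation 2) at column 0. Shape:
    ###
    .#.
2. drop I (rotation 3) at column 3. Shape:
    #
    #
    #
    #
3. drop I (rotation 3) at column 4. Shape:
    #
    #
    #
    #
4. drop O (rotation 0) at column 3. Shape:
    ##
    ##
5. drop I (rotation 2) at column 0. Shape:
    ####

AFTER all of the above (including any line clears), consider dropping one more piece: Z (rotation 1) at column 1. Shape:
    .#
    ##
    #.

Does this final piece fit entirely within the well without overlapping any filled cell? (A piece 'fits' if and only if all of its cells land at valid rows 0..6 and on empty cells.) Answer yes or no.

Drop 1: T rot2 at col 0 lands with bottom-row=0; cleared 0 line(s) (total 0); column heights now [2 2 2 0 0 0], max=2
Drop 2: I rot3 at col 3 lands with bottom-row=0; cleared 0 line(s) (total 0); column heights now [2 2 2 4 0 0], max=4
Drop 3: I rot3 at col 4 lands with bottom-row=0; cleared 0 line(s) (total 0); column heights now [2 2 2 4 4 0], max=4
Drop 4: O rot0 at col 3 lands with bottom-row=4; cleared 0 line(s) (total 0); column heights now [2 2 2 6 6 0], max=6
Drop 5: I rot2 at col 0 lands with bottom-row=6; cleared 0 line(s) (total 0); column heights now [7 7 7 7 6 0], max=7
Test piece Z rot1 at col 1 (width 2): heights before test = [7 7 7 7 6 0]; fits = False

Answer: no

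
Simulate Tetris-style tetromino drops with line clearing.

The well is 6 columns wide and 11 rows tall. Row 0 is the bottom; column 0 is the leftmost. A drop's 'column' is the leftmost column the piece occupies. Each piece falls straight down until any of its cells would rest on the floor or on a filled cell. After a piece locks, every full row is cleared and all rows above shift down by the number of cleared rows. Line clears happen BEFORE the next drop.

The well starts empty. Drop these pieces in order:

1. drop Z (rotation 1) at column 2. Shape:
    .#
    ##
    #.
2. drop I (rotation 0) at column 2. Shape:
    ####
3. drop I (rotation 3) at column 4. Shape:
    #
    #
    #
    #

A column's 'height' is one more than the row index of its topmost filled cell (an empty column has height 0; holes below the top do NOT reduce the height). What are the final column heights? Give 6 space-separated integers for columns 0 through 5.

Drop 1: Z rot1 at col 2 lands with bottom-row=0; cleared 0 line(s) (total 0); column heights now [0 0 2 3 0 0], max=3
Drop 2: I rot0 at col 2 lands with bottom-row=3; cleared 0 line(s) (total 0); column heights now [0 0 4 4 4 4], max=4
Drop 3: I rot3 at col 4 lands with bottom-row=4; cleared 0 line(s) (total 0); column heights now [0 0 4 4 8 4], max=8

Answer: 0 0 4 4 8 4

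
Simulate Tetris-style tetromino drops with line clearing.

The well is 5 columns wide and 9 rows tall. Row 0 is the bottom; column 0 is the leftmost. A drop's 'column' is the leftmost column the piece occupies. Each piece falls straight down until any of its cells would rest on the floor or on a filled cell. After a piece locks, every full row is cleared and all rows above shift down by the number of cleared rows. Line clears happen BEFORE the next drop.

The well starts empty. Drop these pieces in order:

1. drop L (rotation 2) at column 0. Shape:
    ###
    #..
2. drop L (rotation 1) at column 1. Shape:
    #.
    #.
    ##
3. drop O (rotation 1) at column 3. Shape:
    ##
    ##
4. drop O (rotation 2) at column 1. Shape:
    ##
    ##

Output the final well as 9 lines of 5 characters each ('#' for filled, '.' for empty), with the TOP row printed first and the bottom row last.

Answer: .....
.....
.....
.##..
.##..
.#...
.#...
.##..
#..##

Derivation:
Drop 1: L rot2 at col 0 lands with bottom-row=0; cleared 0 line(s) (total 0); column heights now [2 2 2 0 0], max=2
Drop 2: L rot1 at col 1 lands with bottom-row=2; cleared 0 line(s) (total 0); column heights now [2 5 3 0 0], max=5
Drop 3: O rot1 at col 3 lands with bottom-row=0; cleared 1 line(s) (total 1); column heights now [1 4 2 1 1], max=4
Drop 4: O rot2 at col 1 lands with bottom-row=4; cleared 0 line(s) (total 1); column heights now [1 6 6 1 1], max=6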